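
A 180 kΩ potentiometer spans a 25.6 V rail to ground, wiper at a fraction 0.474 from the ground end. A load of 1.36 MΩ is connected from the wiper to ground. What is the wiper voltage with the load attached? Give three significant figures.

V ≈ 11.7 V

The wiper splits the pot into (1−α)R = 94.68 kΩ above and αR = 85.32 kΩ below.
Lower section ‖ load = 80.28 kΩ.
V_wiper = 25.6 × 80.28/(94.68 + 80.28) = 11.7 V.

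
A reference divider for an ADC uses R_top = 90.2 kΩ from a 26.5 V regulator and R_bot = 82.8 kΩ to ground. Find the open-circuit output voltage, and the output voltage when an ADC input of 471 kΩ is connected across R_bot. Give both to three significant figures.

Unloaded: 12.7 V; loaded: 11.6 V

Open-circuit: V = 26.5 × 82.8/(90.2 + 82.8) = 12.7 V.
With the load, R_bot becomes R_bot‖R_L = 70.42 kΩ, so V = 26.5 × 70.42/160.6 = 11.6 V.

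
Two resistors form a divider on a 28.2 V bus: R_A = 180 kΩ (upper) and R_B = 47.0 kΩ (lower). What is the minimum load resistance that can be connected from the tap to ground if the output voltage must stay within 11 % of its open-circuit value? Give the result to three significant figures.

R_L(min) ≈ 302 kΩ

Output resistance R_th = R_A‖R_B = (180 × 47.0)/227.0 = 37.27 kΩ.
The fractional drop is R_th/(R_th + R_L); requiring this ≤ 0.110 gives R_L ≥ R_th(1/0.110 − 1) = 37.27 × 8.091 = 302 kΩ.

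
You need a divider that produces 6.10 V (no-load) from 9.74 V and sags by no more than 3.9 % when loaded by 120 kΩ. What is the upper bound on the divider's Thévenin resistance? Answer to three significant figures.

R_th ≤ 4.87 kΩ

Loading drop = R_th/(R_th + R_L) ≤ 0.0390, so R_th ≤ R_L · ε/(1−ε) = 120 kΩ × 0.0390/0.9610 = 4.87 kΩ.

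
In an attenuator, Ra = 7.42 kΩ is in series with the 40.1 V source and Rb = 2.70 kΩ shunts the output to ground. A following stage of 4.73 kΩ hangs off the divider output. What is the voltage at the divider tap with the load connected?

The load sits in parallel with Rb: Rb‖R_L = (2.70 × 4.73) / (2.70 + 4.73) = 1.719 kΩ.
V_out = 40.1 × 1.719 / (7.42 + 1.719) = 40.1 × 1.719/9.139 = 7.54 V.

V_out ≈ 7.54 V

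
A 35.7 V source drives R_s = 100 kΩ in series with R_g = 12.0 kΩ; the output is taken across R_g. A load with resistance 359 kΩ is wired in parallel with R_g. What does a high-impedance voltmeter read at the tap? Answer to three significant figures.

The load sits in parallel with R_g: R_g‖R_L = (12.0 × 359) / (12.0 + 359) = 11.61 kΩ.
V_out = 35.7 × 11.61 / (100 + 11.61) = 35.7 × 11.61/111.6 = 3.71 V.
(Unloaded it would have been 3.83 V.)

V_out ≈ 3.71 V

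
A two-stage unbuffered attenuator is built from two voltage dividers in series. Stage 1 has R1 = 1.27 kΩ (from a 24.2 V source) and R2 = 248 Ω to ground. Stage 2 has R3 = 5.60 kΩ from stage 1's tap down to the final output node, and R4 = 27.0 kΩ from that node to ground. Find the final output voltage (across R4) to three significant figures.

Stage 2 presents R3+R4 = 32600 Ω as a load on stage 1's tap.
Stage 1's lower leg becomes R2‖(R3+R4) = 246.1 Ω, so V_mid = 24.2 × 246.1/1516 = 3.929 V.
Stage 2 is itself unloaded: V_out = V_mid × R4/(R3+R4) = 3.929 × 27000/32600 = 3.25 V.

V_out ≈ 3.25 V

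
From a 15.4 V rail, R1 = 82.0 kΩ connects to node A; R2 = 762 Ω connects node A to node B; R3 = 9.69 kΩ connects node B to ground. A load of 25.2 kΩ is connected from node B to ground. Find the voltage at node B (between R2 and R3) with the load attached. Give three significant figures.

V ≈ 1.20 V

At node B, R3 is in parallel with the load: R3‖R_L = 6999 Ω.
Below node A the resistance is R2 + (R3‖R_L) = 7761 Ω, so V_A = 15.4 × 7761/89760 = 1.331 V.
Then V_B = V_A × (R3‖R_L)/(R2 + R3‖R_L) = 1.331 × 6999/7761 = 1.20 V.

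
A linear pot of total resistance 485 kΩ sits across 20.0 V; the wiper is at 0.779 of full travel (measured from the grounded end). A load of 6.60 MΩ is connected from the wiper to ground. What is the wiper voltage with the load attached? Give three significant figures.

V ≈ 15.4 V

The wiper splits the pot into (1−α)R = 107.2 kΩ above and αR = 377.8 kΩ below.
Lower section ‖ load = 357.4 kΩ.
V_wiper = 20.0 × 357.4/(107.2 + 357.4) = 15.4 V.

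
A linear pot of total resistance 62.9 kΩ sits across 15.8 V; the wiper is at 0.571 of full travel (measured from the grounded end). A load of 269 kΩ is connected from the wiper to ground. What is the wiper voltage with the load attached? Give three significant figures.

The wiper splits the pot into (1−α)R = 26.98 kΩ above and αR = 35.92 kΩ below.
Lower section ‖ load = 31.69 kΩ.
V_wiper = 15.8 × 31.69/(26.98 + 31.69) = 8.53 V.

V ≈ 8.53 V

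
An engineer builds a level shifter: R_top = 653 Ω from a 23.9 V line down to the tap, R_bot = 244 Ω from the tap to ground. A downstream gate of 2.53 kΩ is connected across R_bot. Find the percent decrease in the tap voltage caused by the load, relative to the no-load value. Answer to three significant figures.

6.56 %

The divider's output (Thévenin) resistance is R_top‖R_bot = 177.6 Ω.
Fractional drop under load = R_th/(R_th + R_L) = 177.6 / (177.6 + 2530) = 0.06560.
So the output falls by 6.56 %.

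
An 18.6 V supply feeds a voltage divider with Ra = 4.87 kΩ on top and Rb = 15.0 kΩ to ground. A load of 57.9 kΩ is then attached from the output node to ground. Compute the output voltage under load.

The load sits in parallel with Rb: Rb‖R_L = (15.0 × 57.9) / (15.0 + 57.9) = 11.91 kΩ.
V_out = 18.6 × 11.91 / (4.87 + 11.91) = 18.6 × 11.91/16.78 = 13.2 V.
(Unloaded it would have been 14.0 V.)

V_out ≈ 13.2 V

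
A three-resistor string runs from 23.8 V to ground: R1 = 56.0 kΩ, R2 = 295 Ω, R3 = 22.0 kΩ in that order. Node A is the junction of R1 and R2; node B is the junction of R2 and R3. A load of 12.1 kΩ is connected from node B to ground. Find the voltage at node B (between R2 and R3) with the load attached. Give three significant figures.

At node B, R3 is in parallel with the load: R3‖R_L = 7806 Ω.
Below node A the resistance is R2 + (R3‖R_L) = 8101 Ω, so V_A = 23.8 × 8101/64100 = 3.008 V.
Then V_B = V_A × (R3‖R_L)/(R2 + R3‖R_L) = 3.008 × 7806/8101 = 2.90 V.

V ≈ 2.90 V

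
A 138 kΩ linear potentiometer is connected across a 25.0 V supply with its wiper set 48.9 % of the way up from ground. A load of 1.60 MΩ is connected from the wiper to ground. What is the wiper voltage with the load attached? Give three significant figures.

V ≈ 12.0 V

The wiper splits the pot into (1−α)R = 70.52 kΩ above and αR = 67.48 kΩ below.
Lower section ‖ load = 64.75 kΩ.
V_wiper = 25.0 × 64.75/(70.52 + 64.75) = 12.0 V.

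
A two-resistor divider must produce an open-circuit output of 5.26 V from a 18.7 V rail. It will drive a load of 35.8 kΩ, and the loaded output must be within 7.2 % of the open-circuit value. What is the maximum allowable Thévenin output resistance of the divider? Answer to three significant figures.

R_th ≤ 2.78 kΩ

Loading drop = R_th/(R_th + R_L) ≤ 0.0720, so R_th ≤ R_L · ε/(1−ε) = 35.8 kΩ × 0.0720/0.9280 = 2.78 kΩ.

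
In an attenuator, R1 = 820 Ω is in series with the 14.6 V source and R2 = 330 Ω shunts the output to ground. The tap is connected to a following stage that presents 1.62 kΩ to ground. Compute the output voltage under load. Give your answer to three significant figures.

The load sits in parallel with R2: R2‖R_L = (330 × 1620) / (330 + 1620) = 274.2 Ω.
V_out = 14.6 × 274.2 / (820 + 274.2) = 14.6 × 274.2/1094 = 3.66 V.

V_out ≈ 3.66 V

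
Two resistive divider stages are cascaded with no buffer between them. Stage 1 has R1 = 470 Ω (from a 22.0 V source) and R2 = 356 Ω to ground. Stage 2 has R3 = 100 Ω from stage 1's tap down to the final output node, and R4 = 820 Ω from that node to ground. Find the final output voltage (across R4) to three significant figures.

V_out ≈ 6.93 V

Stage 2 presents R3+R4 = 920.0 Ω as a load on stage 1's tap.
Stage 1's lower leg becomes R2‖(R3+R4) = 256.7 Ω, so V_mid = 22.0 × 256.7/726.7 = 7.771 V.
Stage 2 is itself unloaded: V_out = V_mid × R4/(R3+R4) = 7.771 × 820/920.0 = 6.93 V.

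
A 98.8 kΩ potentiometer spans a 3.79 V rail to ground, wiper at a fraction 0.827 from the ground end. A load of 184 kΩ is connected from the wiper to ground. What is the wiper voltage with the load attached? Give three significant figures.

The wiper splits the pot into (1−α)R = 17.09 kΩ above and αR = 81.71 kΩ below.
Lower section ‖ load = 56.58 kΩ.
V_wiper = 3.79 × 56.58/(17.09 + 56.58) = 2.91 V.

V ≈ 2.91 V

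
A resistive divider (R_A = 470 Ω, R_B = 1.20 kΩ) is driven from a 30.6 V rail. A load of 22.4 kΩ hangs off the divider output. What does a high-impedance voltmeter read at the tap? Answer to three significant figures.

The load sits in parallel with R_B: R_B‖R_L = (1200 × 22400) / (1200 + 22400) = 1139 Ω.
V_out = 30.6 × 1139 / (470 + 1139) = 30.6 × 1139/1609 = 21.7 V.

V_out ≈ 21.7 V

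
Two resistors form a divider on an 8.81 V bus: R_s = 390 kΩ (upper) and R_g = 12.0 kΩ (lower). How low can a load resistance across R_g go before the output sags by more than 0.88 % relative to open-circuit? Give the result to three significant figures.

Output resistance R_th = R_s‖R_g = (390 × 12.0)/402.0 = 11.64 kΩ.
The fractional drop is R_th/(R_th + R_L); requiring this ≤ 0.00880 gives R_L ≥ R_th(1/0.00880 − 1) = 11.64 × 112.6 = 1.31 MΩ.

R_L(min) ≈ 1.31 MΩ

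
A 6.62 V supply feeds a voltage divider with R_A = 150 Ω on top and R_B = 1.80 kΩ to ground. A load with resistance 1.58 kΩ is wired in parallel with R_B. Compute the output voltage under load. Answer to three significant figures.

The load sits in parallel with R_B: R_B‖R_L = (1800 × 1580) / (1800 + 1580) = 841.4 Ω.
V_out = 6.62 × 841.4 / (150 + 841.4) = 6.62 × 841.4/991.4 = 5.62 V.

V_out ≈ 5.62 V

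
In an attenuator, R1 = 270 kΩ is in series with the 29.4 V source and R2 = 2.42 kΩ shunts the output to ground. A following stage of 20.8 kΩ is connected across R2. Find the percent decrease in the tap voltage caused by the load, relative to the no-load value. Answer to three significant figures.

10.3 %

Unloaded V = 29.4 × 2.42/272.4 = 0.26117 V.
Loaded: R2‖R_L = 2.168 kΩ, giving V = 29.4 × 2.168/272.2 = 0.23417 V.
Drop = (0.26117 − 0.23417) / 0.26117 = 10.3 %.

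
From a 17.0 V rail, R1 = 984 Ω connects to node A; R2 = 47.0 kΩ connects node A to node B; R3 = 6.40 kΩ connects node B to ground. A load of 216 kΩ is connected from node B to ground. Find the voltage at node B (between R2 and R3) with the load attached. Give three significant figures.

At node B, R3 is in parallel with the load: R3‖R_L = 6216 Ω.
Below node A the resistance is R2 + (R3‖R_L) = 53220 Ω, so V_A = 17.0 × 53220/54200 = 16.69 V.
Then V_B = V_A × (R3‖R_L)/(R2 + R3‖R_L) = 16.69 × 6216/53220 = 1.95 V.

V ≈ 1.95 V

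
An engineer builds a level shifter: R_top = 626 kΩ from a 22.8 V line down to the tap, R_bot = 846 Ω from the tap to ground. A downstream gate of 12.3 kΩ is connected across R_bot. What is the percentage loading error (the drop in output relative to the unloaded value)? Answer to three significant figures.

6.43 %

The divider's output (Thévenin) resistance is R_top‖R_bot = 844.9 Ω.
Fractional drop under load = R_th/(R_th + R_L) = 844.9 / (844.9 + 12300) = 0.06427.
So the output falls by 6.43 %.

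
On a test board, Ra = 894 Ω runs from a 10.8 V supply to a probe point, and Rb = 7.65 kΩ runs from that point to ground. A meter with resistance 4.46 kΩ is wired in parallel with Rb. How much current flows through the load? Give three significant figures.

Rb‖R_L = 2817 Ω; V_out = 10.8 × 2817/3711 = 8.199 V.
I_L = V_out / R_L = 8.199 / 4.46 kΩ = 1.84 mA.

I_L ≈ 1.84 mA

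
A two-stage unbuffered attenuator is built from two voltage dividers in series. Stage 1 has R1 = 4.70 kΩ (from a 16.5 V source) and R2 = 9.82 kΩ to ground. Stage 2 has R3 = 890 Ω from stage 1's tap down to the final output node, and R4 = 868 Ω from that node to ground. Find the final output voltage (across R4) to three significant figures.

V_out ≈ 1.96 V

Stage 2 presents R3+R4 = 1758 Ω as a load on stage 1's tap.
Stage 1's lower leg becomes R2‖(R3+R4) = 1491 Ω, so V_mid = 16.5 × 1491/6191 = 3.974 V.
Stage 2 is itself unloaded: V_out = V_mid × R4/(R3+R4) = 3.974 × 868/1758 = 1.96 V.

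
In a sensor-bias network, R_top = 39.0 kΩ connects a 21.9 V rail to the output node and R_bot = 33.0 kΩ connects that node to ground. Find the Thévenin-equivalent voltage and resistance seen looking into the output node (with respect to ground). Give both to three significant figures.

V_th is the open-circuit tap voltage: 21.9 × 33.0/(39.0 + 33.0) = 10.0 V.
With the supply zeroed, R_top and R_bot appear in parallel from the tap: R_th = R_top‖R_bot = (39.0 × 33.0)/72.00 = 17.9 kΩ.

V_th = 10.0 V, R_th = 17.9 kΩ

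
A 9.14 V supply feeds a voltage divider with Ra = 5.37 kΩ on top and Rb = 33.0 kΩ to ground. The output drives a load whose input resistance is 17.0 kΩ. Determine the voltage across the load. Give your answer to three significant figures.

The load sits in parallel with Rb: Rb‖R_L = (33.0 × 17.0) / (33.0 + 17.0) = 11.22 kΩ.
V_out = 9.14 × 11.22 / (5.37 + 11.22) = 9.14 × 11.22/16.59 = 6.18 V.
(Unloaded it would have been 7.86 V.)

V_out ≈ 6.18 V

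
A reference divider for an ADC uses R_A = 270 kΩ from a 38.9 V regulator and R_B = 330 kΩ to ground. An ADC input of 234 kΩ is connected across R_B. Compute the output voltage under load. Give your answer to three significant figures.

The load sits in parallel with R_B: R_B‖R_L = (330 × 234) / (330 + 234) = 136.9 kΩ.
V_out = 38.9 × 136.9 / (270 + 136.9) = 38.9 × 136.9/406.9 = 13.1 V.
(Unloaded it would have been 21.4 V.)

V_out ≈ 13.1 V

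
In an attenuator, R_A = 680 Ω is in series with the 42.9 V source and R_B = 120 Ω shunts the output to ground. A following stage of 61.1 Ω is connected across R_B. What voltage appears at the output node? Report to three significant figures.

V_out ≈ 2.41 V

The load sits in parallel with R_B: R_B‖R_L = (120 × 61.1) / (120 + 61.1) = 40.49 Ω.
V_out = 42.9 × 40.49 / (680 + 40.49) = 42.9 × 40.49/720.5 = 2.41 V.
(Unloaded it would have been 6.43 V.)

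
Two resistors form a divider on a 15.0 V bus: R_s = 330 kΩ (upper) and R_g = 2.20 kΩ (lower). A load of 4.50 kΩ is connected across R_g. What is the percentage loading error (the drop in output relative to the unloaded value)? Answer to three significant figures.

32.7 %

The divider's output (Thévenin) resistance is R_s‖R_g = 2.185 kΩ.
Fractional drop under load = R_th/(R_th + R_L) = 2.185 / (2.185 + 4.50) = 0.3269.
So the output falls by 32.7 %.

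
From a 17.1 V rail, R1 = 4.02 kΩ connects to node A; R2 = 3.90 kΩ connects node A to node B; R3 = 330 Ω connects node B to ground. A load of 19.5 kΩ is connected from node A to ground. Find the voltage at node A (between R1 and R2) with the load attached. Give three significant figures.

Below node A the series string R2+R3 = 4230 Ω sits in parallel with the 19500 Ω load: 3476 Ω.
V_A = 17.1 × 3476/(4020 + 3476) = 7.93 V.

V ≈ 7.93 V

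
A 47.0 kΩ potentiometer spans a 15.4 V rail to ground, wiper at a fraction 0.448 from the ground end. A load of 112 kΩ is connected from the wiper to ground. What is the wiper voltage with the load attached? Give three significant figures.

The wiper splits the pot into (1−α)R = 25.94 kΩ above and αR = 21.06 kΩ below.
Lower section ‖ load = 17.72 kΩ.
V_wiper = 15.4 × 17.72/(25.94 + 17.72) = 6.25 V.

V ≈ 6.25 V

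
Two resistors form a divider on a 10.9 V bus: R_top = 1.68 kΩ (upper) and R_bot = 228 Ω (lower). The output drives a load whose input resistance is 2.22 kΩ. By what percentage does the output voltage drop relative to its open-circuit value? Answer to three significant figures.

8.29 %

Unloaded V = 10.9 × 228/1908 = 1.3025 V.
Loaded: R_bot‖R_L = 206.8 Ω, giving V = 10.9 × 206.8/1887 = 1.1945 V.
Drop = (1.3025 − 1.1945) / 1.3025 = 8.29 %.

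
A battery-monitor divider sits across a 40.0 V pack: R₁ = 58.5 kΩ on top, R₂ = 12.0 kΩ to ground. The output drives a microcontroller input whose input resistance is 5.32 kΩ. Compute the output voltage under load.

The load sits in parallel with R₂: R₂‖R_L = (12.0 × 5.32) / (12.0 + 5.32) = 3.686 kΩ.
V_out = 40.0 × 3.686 / (58.5 + 3.686) = 40.0 × 3.686/62.19 = 2.37 V.
(Unloaded it would have been 6.81 V.)

V_out ≈ 2.37 V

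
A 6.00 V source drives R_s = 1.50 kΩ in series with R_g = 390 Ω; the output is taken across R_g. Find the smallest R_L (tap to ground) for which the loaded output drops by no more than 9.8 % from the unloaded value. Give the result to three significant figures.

R_L(min) ≈ 2.85 kΩ

Output resistance R_th = R_s‖R_g = (1500 × 390)/1890 = 309.5 Ω.
The fractional drop is R_th/(R_th + R_L); requiring this ≤ 0.0980 gives R_L ≥ R_th(1/0.0980 − 1) = 309.5 × 9.204 = 2.85 kΩ.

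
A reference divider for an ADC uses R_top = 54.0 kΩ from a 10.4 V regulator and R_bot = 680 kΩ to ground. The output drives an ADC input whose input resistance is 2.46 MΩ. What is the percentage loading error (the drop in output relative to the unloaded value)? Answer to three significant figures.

The divider's output (Thévenin) resistance is R_top‖R_bot = 50.03 kΩ.
Fractional drop under load = R_th/(R_th + R_L) = 50.03 / (50.03 + 2460) = 0.01993.
So the output falls by 1.99 %.

1.99 %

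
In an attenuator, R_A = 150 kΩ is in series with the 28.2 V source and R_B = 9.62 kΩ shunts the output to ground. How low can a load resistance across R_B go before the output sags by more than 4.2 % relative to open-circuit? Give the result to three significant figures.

R_L(min) ≈ 206 kΩ

Output resistance R_th = R_A‖R_B = (150 × 9.62)/159.6 = 9.040 kΩ.
The fractional drop is R_th/(R_th + R_L); requiring this ≤ 0.0420 gives R_L ≥ R_th(1/0.0420 − 1) = 9.040 × 22.81 = 206 kΩ.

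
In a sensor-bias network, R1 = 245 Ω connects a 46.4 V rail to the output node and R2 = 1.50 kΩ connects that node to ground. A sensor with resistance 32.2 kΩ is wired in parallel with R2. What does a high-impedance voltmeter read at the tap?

The load sits in parallel with R2: R2‖R_L = (1500 × 32200) / (1500 + 32200) = 1433 Ω.
V_out = 46.4 × 1433 / (245 + 1433) = 46.4 × 1433/1678 = 39.6 V.

V_out ≈ 39.6 V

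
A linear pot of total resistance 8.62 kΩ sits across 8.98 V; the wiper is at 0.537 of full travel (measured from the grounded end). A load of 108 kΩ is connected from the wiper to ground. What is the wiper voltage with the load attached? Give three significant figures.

The wiper splits the pot into (1−α)R = 3.991 kΩ above and αR = 4.629 kΩ below.
Lower section ‖ load = 4.439 kΩ.
V_wiper = 8.98 × 4.439/(3.991 + 4.439) = 4.73 V.

V ≈ 4.73 V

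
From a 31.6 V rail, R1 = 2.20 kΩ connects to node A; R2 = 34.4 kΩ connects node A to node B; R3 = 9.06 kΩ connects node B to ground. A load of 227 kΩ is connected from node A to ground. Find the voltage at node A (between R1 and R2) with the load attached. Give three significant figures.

V ≈ 29.8 V

Below node A the series string R2+R3 = 43.46 kΩ sits in parallel with the 227 kΩ load: 36.48 kΩ.
V_A = 31.6 × 36.48/(2.20 + 36.48) = 29.8 V.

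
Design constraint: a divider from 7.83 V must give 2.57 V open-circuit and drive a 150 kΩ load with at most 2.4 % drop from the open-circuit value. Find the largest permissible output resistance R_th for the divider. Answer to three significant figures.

R_th ≤ 3.69 kΩ

Loading drop = R_th/(R_th + R_L) ≤ 0.0240, so R_th ≤ R_L · ε/(1−ε) = 150 kΩ × 0.0240/0.9760 = 3.69 kΩ.
(Any R1, R2 with R2/(R1+R2) = 0.328 and R1‖R2 ≤ 3.69 kΩ will meet the spec.)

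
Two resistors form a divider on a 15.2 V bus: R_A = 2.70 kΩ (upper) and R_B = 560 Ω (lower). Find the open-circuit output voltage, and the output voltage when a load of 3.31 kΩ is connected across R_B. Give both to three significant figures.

Open-circuit: V = 15.2 × 560/(2700 + 560) = 2.61 V.
With the load, R_B becomes R_B‖R_L = 479.0 Ω, so V = 15.2 × 479.0/3179 = 2.29 V.

Unloaded: 2.61 V; loaded: 2.29 V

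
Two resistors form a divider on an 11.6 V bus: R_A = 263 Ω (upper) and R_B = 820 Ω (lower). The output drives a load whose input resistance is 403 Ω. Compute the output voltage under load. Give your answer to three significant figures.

V_out ≈ 5.88 V

The load sits in parallel with R_B: R_B‖R_L = (820 × 403) / (820 + 403) = 270.2 Ω.
V_out = 11.6 × 270.2 / (263 + 270.2) = 11.6 × 270.2/533.2 = 5.88 V.
(Unloaded it would have been 8.78 V.)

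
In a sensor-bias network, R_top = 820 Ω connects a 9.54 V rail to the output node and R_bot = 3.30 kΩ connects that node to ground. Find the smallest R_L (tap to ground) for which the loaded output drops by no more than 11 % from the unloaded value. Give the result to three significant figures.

Output resistance R_th = R_top‖R_bot = (820 × 3300)/4120 = 656.8 Ω.
The fractional drop is R_th/(R_th + R_L); requiring this ≤ 0.110 gives R_L ≥ R_th(1/0.110 − 1) = 656.8 × 8.091 = 5.31 kΩ.

R_L(min) ≈ 5.31 kΩ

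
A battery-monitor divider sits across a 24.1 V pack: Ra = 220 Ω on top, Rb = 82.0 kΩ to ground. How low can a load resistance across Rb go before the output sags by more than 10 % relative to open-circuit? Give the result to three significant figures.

Output resistance R_th = Ra‖Rb = (220 × 82000)/82220 = 219.4 Ω.
The fractional drop is R_th/(R_th + R_L); requiring this ≤ 0.100 gives R_L ≥ R_th(1/0.100 − 1) = 219.4 × 9.000 = 1.97 kΩ.

R_L(min) ≈ 1.97 kΩ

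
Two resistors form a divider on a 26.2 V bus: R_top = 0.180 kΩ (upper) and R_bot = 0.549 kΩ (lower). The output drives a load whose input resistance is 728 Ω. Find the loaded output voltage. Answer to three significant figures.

The load sits in parallel with R_bot: R_bot‖R_L = (549 × 728) / (549 + 728) = 313.0 Ω.
V_out = 26.2 × 313.0 / (180 + 313.0) = 26.2 × 313.0/493.0 = 16.6 V.
(Unloaded it would have been 19.7 V.)

V_out ≈ 16.6 V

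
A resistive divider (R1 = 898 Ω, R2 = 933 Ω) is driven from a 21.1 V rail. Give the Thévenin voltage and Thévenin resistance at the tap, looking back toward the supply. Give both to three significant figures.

V_th is the open-circuit tap voltage: 21.1 × 933/(898 + 933) = 10.8 V.
With the supply zeroed, R1 and R2 appear in parallel from the tap: R_th = R1‖R2 = (898 × 933)/1831 = 458 Ω.

V_th = 10.8 V, R_th = 458 Ω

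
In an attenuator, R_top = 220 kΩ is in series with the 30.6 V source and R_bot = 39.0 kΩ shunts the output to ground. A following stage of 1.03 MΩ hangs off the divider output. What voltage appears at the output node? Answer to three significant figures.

The load sits in parallel with R_bot: R_bot‖R_L = (39.0 × 1030) / (39.0 + 1030) = 37.58 kΩ.
V_out = 30.6 × 37.58 / (220 + 37.58) = 30.6 × 37.58/257.6 = 4.46 V.

V_out ≈ 4.46 V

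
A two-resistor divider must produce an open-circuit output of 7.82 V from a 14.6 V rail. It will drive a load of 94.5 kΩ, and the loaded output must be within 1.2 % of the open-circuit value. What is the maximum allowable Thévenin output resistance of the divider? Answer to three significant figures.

Loading drop = R_th/(R_th + R_L) ≤ 0.0120, so R_th ≤ R_L · ε/(1−ε) = 94.5 kΩ × 0.0120/0.9880 = 1.15 kΩ.
(Any R1, R2 with R2/(R1+R2) = 0.536 and R1‖R2 ≤ 1.15 kΩ will meet the spec.)

R_th ≤ 1.15 kΩ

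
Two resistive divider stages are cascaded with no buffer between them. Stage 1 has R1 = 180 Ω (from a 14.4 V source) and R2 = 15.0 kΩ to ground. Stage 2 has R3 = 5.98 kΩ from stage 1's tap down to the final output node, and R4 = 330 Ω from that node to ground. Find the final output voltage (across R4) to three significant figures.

V_out ≈ 0.724 V

Stage 2 presents R3+R4 = 6310 Ω as a load on stage 1's tap.
Stage 1's lower leg becomes R2‖(R3+R4) = 4442 Ω, so V_mid = 14.4 × 4442/4622 = 13.84 V.
Stage 2 is itself unloaded: V_out = V_mid × R4/(R3+R4) = 13.84 × 330/6310 = 0.724 V.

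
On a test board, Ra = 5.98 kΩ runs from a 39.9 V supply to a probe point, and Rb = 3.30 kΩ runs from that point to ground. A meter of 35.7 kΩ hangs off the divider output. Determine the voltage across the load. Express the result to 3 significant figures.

The load sits in parallel with Rb: Rb‖R_L = (3.30 × 35.7) / (3.30 + 35.7) = 3.021 kΩ.
V_out = 39.9 × 3.021 / (5.98 + 3.021) = 39.9 × 3.021/9.001 = 13.4 V.

V_out ≈ 13.4 V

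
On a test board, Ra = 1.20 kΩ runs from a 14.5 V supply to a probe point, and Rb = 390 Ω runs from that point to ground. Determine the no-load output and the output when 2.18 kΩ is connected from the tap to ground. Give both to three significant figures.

Unloaded: 3.56 V; loaded: 3.13 V

Open-circuit: V = 14.5 × 390/(1200 + 390) = 3.56 V.
With the load, Rb becomes Rb‖R_L = 330.8 Ω, so V = 14.5 × 330.8/1531 = 3.13 V.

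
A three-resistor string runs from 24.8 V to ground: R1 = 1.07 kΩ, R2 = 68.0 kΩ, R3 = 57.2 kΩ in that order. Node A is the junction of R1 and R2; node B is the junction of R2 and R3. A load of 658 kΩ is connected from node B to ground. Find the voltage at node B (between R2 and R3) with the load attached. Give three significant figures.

At node B, R3 is in parallel with the load: R3‖R_L = 52.63 kΩ.
Below node A the resistance is R2 + (R3‖R_L) = 120.6 kΩ, so V_A = 24.8 × 120.6/121.7 = 24.58 V.
Then V_B = V_A × (R3‖R_L)/(R2 + R3‖R_L) = 24.58 × 52.63/120.6 = 10.7 V.

V ≈ 10.7 V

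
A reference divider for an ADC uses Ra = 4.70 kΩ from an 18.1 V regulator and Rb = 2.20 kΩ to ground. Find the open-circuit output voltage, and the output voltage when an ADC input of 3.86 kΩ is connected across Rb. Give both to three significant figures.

Unloaded: 5.77 V; loaded: 4.16 V

Open-circuit: V = 18.1 × 2.20/(4.70 + 2.20) = 5.77 V.
With the load, Rb becomes Rb‖R_L = 1.401 kΩ, so V = 18.1 × 1.401/6.101 = 4.16 V.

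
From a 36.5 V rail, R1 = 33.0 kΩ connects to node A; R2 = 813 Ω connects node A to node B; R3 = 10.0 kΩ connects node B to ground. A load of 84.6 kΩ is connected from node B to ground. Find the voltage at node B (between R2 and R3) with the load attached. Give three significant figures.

V ≈ 7.63 V

At node B, R3 is in parallel with the load: R3‖R_L = 8943 Ω.
Below node A the resistance is R2 + (R3‖R_L) = 9756 Ω, so V_A = 36.5 × 9756/42760 = 8.328 V.
Then V_B = V_A × (R3‖R_L)/(R2 + R3‖R_L) = 8.328 × 8943/9756 = 7.63 V.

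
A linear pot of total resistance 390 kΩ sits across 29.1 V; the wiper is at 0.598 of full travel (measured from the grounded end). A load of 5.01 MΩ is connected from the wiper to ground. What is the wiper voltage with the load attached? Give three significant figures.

V ≈ 17.1 V

The wiper splits the pot into (1−α)R = 156.8 kΩ above and αR = 233.2 kΩ below.
Lower section ‖ load = 222.8 kΩ.
V_wiper = 29.1 × 222.8/(156.8 + 222.8) = 17.1 V.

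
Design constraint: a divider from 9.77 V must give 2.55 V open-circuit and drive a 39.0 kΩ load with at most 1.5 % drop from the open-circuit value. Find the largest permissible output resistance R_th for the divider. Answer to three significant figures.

R_th ≤ 594 Ω

Loading drop = R_th/(R_th + R_L) ≤ 0.0150, so R_th ≤ R_L · ε/(1−ε) = 39.0 kΩ × 0.0150/0.9850 = 594 Ω.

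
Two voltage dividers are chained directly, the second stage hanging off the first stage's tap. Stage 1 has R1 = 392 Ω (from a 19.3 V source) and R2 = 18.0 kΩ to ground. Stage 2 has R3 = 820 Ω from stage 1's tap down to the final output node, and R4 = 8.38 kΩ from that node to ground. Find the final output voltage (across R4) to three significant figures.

V_out ≈ 16.5 V

Stage 2 presents R3+R4 = 9200 Ω as a load on stage 1's tap.
Stage 1's lower leg becomes R2‖(R3+R4) = 6088 Ω, so V_mid = 19.3 × 6088/6480 = 18.13 V.
Stage 2 is itself unloaded: V_out = V_mid × R4/(R3+R4) = 18.13 × 8380/9200 = 16.5 V.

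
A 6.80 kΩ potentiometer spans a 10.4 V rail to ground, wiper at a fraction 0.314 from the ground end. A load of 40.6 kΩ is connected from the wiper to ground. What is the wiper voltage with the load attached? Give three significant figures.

V ≈ 3.15 V

The wiper splits the pot into (1−α)R = 4.665 kΩ above and αR = 2.135 kΩ below.
Lower section ‖ load = 2.029 kΩ.
V_wiper = 10.4 × 2.029/(4.665 + 2.029) = 3.15 V.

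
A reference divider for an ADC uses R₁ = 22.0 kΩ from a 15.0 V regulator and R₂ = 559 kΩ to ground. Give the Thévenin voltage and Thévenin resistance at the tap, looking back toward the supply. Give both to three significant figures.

V_th = 14.4 V, R_th = 21.2 kΩ

V_th is the open-circuit tap voltage: 15.0 × 559/(22.0 + 559) = 14.4 V.
With the supply zeroed, R₁ and R₂ appear in parallel from the tap: R_th = R₁‖R₂ = (22.0 × 559)/581.0 = 21.2 kΩ.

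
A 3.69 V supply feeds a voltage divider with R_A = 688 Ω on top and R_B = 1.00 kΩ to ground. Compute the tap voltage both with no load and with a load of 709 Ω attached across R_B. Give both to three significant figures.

Unloaded: 2.19 V; loaded: 1.39 V

Open-circuit: V = 3.69 × 1000/(688 + 1000) = 2.19 V.
With the load, R_B becomes R_B‖R_L = 414.9 Ω, so V = 3.69 × 414.9/1103 = 1.39 V.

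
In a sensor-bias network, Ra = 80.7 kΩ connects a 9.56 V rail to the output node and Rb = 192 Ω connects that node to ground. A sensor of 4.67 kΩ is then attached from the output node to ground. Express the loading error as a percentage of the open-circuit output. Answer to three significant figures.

The divider's output (Thévenin) resistance is Ra‖Rb = 191.5 Ω.
Fractional drop under load = R_th/(R_th + R_L) = 191.5 / (191.5 + 4670) = 0.03940.
So the output falls by 3.94 %.

3.94 %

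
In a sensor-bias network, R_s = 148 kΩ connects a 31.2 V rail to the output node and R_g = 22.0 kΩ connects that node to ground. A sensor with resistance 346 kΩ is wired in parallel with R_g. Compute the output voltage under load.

The load sits in parallel with R_g: R_g‖R_L = (22.0 × 346) / (22.0 + 346) = 20.68 kΩ.
V_out = 31.2 × 20.68 / (148 + 20.68) = 31.2 × 20.68/168.7 = 3.83 V.

V_out ≈ 3.83 V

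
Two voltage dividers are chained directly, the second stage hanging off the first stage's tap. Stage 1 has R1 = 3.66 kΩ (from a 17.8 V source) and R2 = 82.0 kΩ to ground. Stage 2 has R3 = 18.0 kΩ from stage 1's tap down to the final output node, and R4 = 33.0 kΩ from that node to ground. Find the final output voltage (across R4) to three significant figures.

Stage 2 presents R3+R4 = 51.00 kΩ as a load on stage 1's tap.
Stage 1's lower leg becomes R2‖(R3+R4) = 31.44 kΩ, so V_mid = 17.8 × 31.44/35.10 = 15.94 V.
Stage 2 is itself unloaded: V_out = V_mid × R4/(R3+R4) = 15.94 × 33.0/51.00 = 10.3 V.

V_out ≈ 10.3 V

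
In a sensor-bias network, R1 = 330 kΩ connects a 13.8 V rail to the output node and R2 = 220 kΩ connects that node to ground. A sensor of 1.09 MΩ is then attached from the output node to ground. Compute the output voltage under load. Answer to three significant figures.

The load sits in parallel with R2: R2‖R_L = (220 × 1090) / (220 + 1090) = 183.1 kΩ.
V_out = 13.8 × 183.1 / (330 + 183.1) = 13.8 × 183.1/513.1 = 4.92 V.

V_out ≈ 4.92 V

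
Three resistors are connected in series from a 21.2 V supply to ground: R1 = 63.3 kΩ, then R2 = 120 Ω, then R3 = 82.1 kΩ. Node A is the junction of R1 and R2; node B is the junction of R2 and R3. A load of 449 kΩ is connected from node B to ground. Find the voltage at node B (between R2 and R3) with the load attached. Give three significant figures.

V ≈ 11.1 V

At node B, R3 is in parallel with the load: R3‖R_L = 69410 Ω.
Below node A the resistance is R2 + (R3‖R_L) = 69530 Ω, so V_A = 21.2 × 69530/132800 = 11.10 V.
Then V_B = V_A × (R3‖R_L)/(R2 + R3‖R_L) = 11.10 × 69410/69530 = 11.1 V.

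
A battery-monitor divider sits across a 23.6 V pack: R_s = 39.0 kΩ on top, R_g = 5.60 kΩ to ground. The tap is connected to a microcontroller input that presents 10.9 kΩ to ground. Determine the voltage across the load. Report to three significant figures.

V_out ≈ 2.04 V

The load sits in parallel with R_g: R_g‖R_L = (5.60 × 10.9) / (5.60 + 10.9) = 3.699 kΩ.
V_out = 23.6 × 3.699 / (39.0 + 3.699) = 23.6 × 3.699/42.70 = 2.04 V.
(Unloaded it would have been 2.96 V.)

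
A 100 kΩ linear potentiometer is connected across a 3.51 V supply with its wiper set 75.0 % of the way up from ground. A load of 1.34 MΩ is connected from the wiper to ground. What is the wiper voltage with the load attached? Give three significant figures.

The wiper splits the pot into (1−α)R = 25.00 kΩ above and αR = 75.00 kΩ below.
Lower section ‖ load = 71.02 kΩ.
V_wiper = 3.51 × 71.02/(25.00 + 71.02) = 2.60 V.

V ≈ 2.60 V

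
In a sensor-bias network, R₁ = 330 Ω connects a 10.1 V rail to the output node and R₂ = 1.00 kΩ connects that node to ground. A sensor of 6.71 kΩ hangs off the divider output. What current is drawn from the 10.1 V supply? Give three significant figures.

I ≈ 8.41 mA

R₂‖R_L = 870.3 Ω, so the source sees R₁ + R₂‖R_L = 1200 Ω.
I = 10.1 V / 1200 Ω = 8.41 mA.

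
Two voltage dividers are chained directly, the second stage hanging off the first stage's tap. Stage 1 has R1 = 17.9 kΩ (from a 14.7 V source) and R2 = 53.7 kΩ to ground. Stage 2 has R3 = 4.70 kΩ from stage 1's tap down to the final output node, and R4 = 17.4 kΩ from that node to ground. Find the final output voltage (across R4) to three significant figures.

V_out ≈ 5.40 V

Stage 2 presents R3+R4 = 22.10 kΩ as a load on stage 1's tap.
Stage 1's lower leg becomes R2‖(R3+R4) = 15.66 kΩ, so V_mid = 14.7 × 15.66/33.56 = 6.859 V.
Stage 2 is itself unloaded: V_out = V_mid × R4/(R3+R4) = 6.859 × 17.4/22.10 = 5.40 V.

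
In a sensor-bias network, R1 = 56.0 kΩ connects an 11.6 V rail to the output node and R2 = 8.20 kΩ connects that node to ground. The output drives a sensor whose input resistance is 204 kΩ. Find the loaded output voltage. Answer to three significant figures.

The load sits in parallel with R2: R2‖R_L = (8.20 × 204) / (8.20 + 204) = 7.883 kΩ.
V_out = 11.6 × 7.883 / (56.0 + 7.883) = 11.6 × 7.883/63.88 = 1.43 V.
(Unloaded it would have been 1.48 V.)

V_out ≈ 1.43 V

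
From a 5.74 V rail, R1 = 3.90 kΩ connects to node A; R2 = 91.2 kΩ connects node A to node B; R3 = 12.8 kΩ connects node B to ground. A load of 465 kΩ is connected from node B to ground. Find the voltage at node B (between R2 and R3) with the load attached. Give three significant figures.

V ≈ 0.665 V

At node B, R3 is in parallel with the load: R3‖R_L = 12.46 kΩ.
Below node A the resistance is R2 + (R3‖R_L) = 103.7 kΩ, so V_A = 5.74 × 103.7/107.6 = 5.532 V.
Then V_B = V_A × (R3‖R_L)/(R2 + R3‖R_L) = 5.532 × 12.46/103.7 = 0.665 V.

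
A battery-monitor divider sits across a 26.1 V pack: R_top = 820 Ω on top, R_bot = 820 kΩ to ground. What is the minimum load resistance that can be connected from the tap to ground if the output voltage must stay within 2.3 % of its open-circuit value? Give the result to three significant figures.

R_L(min) ≈ 34.8 kΩ

Output resistance R_th = R_top‖R_bot = (820 × 820000)/820800 = 819.2 Ω.
The fractional drop is R_th/(R_th + R_L); requiring this ≤ 0.0230 gives R_L ≥ R_th(1/0.0230 − 1) = 819.2 × 42.48 = 34.8 kΩ.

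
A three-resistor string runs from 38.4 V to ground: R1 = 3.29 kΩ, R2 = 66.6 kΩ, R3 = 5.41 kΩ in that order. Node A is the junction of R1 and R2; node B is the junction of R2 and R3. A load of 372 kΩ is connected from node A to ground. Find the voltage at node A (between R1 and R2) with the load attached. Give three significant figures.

V ≈ 36.4 V

Below node A the series string R2+R3 = 72.01 kΩ sits in parallel with the 372 kΩ load: 60.33 kΩ.
V_A = 38.4 × 60.33/(3.29 + 60.33) = 36.4 V.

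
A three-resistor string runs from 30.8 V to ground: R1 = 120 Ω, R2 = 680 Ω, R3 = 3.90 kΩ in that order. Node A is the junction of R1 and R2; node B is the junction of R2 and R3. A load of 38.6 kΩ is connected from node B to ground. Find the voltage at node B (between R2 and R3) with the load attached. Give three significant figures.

At node B, R3 is in parallel with the load: R3‖R_L = 3542 Ω.
Below node A the resistance is R2 + (R3‖R_L) = 4222 Ω, so V_A = 30.8 × 4222/4342 = 29.95 V.
Then V_B = V_A × (R3‖R_L)/(R2 + R3‖R_L) = 29.95 × 3542/4222 = 25.1 V.

V ≈ 25.1 V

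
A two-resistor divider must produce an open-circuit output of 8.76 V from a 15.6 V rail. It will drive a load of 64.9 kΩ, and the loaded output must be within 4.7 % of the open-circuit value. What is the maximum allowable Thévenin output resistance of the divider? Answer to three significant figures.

Loading drop = R_th/(R_th + R_L) ≤ 0.0470, so R_th ≤ R_L · ε/(1−ε) = 64.9 kΩ × 0.0470/0.9530 = 3.20 kΩ.

R_th ≤ 3.20 kΩ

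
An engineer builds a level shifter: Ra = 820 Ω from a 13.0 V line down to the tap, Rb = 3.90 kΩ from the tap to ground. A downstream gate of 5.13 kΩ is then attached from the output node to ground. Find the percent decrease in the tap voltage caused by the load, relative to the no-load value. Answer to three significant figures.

11.7 %

Unloaded V = 13.0 × 3900/4720 = 10.742 V.
Loaded: Rb‖R_L = 2216 Ω, giving V = 13.0 × 2216/3036 = 9.4884 V.
Drop = (10.742 − 9.4884) / 10.742 = 11.7 %.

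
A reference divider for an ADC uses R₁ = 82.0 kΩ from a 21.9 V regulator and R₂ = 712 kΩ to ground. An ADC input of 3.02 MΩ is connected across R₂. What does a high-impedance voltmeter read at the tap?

V_out ≈ 19.2 V

The load sits in parallel with R₂: R₂‖R_L = (712 × 3020) / (712 + 3020) = 576.2 kΩ.
V_out = 21.9 × 576.2 / (82.0 + 576.2) = 21.9 × 576.2/658.2 = 19.2 V.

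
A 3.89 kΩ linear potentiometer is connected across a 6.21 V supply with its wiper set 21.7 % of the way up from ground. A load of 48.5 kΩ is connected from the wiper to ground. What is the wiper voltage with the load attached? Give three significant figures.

V ≈ 1.33 V

The wiper splits the pot into (1−α)R = 3046 Ω above and αR = 844.1 Ω below.
Lower section ‖ load = 829.7 Ω.
V_wiper = 6.21 × 829.7/(3046 + 829.7) = 1.33 V.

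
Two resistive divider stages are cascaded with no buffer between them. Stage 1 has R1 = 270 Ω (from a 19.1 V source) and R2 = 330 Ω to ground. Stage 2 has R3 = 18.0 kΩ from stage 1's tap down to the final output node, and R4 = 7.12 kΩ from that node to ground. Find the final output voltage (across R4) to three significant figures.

V_out ≈ 2.96 V

Stage 2 presents R3+R4 = 25120 Ω as a load on stage 1's tap.
Stage 1's lower leg becomes R2‖(R3+R4) = 325.7 Ω, so V_mid = 19.1 × 325.7/595.7 = 10.44 V.
Stage 2 is itself unloaded: V_out = V_mid × R4/(R3+R4) = 10.44 × 7120/25120 = 2.96 V.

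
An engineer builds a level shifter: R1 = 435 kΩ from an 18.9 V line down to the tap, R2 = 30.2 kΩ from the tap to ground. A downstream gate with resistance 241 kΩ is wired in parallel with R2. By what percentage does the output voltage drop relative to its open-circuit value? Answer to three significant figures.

Unloaded V = 18.9 × 30.2/465.2 = 1.2270 V.
Loaded: R2‖R_L = 26.84 kΩ, giving V = 18.9 × 26.84/461.8 = 1.0983 V.
Drop = (1.2270 − 1.0983) / 1.2270 = 10.5 %.

10.5 %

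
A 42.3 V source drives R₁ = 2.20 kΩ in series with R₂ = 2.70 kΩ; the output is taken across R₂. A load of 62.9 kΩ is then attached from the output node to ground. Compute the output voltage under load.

The load sits in parallel with R₂: R₂‖R_L = (2.70 × 62.9) / (2.70 + 62.9) = 2.589 kΩ.
V_out = 42.3 × 2.589 / (2.20 + 2.589) = 42.3 × 2.589/4.789 = 22.9 V.

V_out ≈ 22.9 V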